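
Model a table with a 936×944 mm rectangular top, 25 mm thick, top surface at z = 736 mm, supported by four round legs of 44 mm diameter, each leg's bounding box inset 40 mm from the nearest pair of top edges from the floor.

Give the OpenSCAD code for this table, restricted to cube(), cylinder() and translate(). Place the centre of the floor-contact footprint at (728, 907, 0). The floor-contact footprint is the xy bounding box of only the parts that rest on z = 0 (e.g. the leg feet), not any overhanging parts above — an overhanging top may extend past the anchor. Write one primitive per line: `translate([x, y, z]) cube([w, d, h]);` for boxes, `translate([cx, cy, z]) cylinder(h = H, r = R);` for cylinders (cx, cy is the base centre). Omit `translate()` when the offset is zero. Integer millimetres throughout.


translate([260, 435, 711]) cube([936, 944, 25]);
translate([322, 497, 0]) cylinder(h = 711, r = 22);
translate([1134, 497, 0]) cylinder(h = 711, r = 22);
translate([322, 1317, 0]) cylinder(h = 711, r = 22);
translate([1134, 1317, 0]) cylinder(h = 711, r = 22);


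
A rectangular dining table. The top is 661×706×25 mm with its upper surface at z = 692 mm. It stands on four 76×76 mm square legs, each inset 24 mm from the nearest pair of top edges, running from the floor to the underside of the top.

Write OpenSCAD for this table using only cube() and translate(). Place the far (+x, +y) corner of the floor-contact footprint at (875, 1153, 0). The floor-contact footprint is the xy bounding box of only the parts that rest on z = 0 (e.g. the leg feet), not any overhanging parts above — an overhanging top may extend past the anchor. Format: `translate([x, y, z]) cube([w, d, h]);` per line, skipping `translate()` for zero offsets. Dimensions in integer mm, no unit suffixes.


// leg_h = 692 - 25 = 667
translate([238, 471, 667]) cube([661, 706, 25]);
translate([262, 495, 0]) cube([76, 76, 667]);
translate([799, 495, 0]) cube([76, 76, 667]);
translate([262, 1077, 0]) cube([76, 76, 667]);
translate([799, 1077, 0]) cube([76, 76, 667]);


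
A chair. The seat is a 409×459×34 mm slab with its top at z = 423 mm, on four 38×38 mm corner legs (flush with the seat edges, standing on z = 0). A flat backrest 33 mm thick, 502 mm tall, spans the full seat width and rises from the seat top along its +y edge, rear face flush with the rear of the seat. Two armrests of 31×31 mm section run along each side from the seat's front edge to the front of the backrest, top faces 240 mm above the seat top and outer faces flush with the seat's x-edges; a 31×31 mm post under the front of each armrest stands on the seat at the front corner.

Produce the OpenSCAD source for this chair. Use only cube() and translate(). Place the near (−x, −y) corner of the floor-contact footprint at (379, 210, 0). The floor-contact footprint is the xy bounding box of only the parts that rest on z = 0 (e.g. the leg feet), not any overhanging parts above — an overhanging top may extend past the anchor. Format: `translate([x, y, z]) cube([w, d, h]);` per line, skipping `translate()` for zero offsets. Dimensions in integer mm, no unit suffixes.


translate([379, 210, 389]) cube([409, 459, 34]);
translate([379, 210, 0]) cube([38, 38, 389]);
translate([750, 210, 0]) cube([38, 38, 389]);
translate([379, 631, 0]) cube([38, 38, 389]);
translate([750, 631, 0]) cube([38, 38, 389]);
translate([379, 636, 423]) cube([409, 33, 502]);
translate([379, 210, 632]) cube([31, 426, 31]);
translate([757, 210, 632]) cube([31, 426, 31]);
translate([379, 210, 423]) cube([31, 31, 209]);
translate([757, 210, 423]) cube([31, 31, 209]);


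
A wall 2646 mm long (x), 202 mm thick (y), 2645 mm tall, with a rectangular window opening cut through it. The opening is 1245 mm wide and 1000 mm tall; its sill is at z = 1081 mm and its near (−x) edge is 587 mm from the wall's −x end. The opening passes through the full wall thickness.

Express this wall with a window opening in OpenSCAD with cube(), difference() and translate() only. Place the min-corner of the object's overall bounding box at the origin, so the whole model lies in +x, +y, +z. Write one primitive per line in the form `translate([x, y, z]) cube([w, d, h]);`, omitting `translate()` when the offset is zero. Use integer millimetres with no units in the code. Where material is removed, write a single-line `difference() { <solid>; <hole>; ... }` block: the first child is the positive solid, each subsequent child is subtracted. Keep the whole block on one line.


difference() { cube([2646, 202, 2645]); translate([587, 0, 1081]) cube([1245, 202, 1000]); }


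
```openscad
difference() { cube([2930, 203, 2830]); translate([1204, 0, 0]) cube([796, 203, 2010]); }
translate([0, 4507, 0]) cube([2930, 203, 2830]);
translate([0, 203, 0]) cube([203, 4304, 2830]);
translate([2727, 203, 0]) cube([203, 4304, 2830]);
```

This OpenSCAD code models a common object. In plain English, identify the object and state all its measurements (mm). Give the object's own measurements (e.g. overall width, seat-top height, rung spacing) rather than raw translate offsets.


A single room: four walls, each 2830 mm tall and 203 mm thick, enclosing an outside footprint 2930×4710 mm (x × y), no floor or roof. The front and back walls (−y and +y sides) run the full x-width; the side walls fit between their inner faces. A door opening 796 mm wide and 2010 mm tall is cut through the front wall from the floor up, its −x edge 1204 mm from the wall's −x end.


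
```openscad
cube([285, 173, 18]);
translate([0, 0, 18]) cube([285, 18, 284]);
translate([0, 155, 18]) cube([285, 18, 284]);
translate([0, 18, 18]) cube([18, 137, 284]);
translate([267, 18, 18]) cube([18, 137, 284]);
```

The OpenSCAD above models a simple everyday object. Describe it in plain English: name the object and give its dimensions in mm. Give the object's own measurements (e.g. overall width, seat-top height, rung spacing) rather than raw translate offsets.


An open-topped rectangular box: outside dimensions 285×173×302 mm, with a uniform wall and base thickness of 18 mm. The base is a full 285×173 slab on the floor; four walls sit on top of the base. The front and back walls (the −y and +y sides) span the full width; the two side walls fit between them.


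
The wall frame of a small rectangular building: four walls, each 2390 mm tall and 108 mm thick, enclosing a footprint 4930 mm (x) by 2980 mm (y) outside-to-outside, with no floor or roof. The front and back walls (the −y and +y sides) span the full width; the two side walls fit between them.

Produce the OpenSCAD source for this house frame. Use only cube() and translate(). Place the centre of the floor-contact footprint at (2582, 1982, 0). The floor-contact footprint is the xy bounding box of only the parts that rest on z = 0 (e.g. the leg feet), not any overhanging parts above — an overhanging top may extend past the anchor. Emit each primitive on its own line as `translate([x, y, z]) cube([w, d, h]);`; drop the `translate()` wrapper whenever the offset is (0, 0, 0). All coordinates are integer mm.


translate([117, 492, 0]) cube([4930, 108, 2390]);
translate([117, 3364, 0]) cube([4930, 108, 2390]);
translate([117, 600, 0]) cube([108, 2764, 2390]);
translate([4939, 600, 0]) cube([108, 2764, 2390]);


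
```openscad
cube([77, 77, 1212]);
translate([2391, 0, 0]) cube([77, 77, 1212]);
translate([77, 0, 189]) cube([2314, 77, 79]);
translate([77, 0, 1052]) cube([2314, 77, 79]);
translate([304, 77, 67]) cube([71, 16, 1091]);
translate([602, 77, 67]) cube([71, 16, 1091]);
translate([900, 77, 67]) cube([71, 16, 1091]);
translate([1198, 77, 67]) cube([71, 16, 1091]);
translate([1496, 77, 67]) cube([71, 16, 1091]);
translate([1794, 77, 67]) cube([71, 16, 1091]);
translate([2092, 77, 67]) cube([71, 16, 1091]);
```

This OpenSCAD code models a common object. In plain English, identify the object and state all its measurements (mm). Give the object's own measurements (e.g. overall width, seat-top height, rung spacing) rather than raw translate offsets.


A fence section. Two 77×77 mm posts, 1212 mm tall, stand on the floor with a clear span of 2314 mm between their inner faces. Two horizontal rails of 77×79 mm section span the gap between the posts with their undersides at z = 189 mm and z = 1052 mm, flush with the posts' −y face. 7 pickets, each 71 mm wide, 16 mm thick and 1091 mm tall, are fixed to the +y face of the rails with their bottoms at z = 67 mm, spaced across the span with a 227 mm gap after the −x post and between neighbouring pickets, with 228 mm left before the +x post.


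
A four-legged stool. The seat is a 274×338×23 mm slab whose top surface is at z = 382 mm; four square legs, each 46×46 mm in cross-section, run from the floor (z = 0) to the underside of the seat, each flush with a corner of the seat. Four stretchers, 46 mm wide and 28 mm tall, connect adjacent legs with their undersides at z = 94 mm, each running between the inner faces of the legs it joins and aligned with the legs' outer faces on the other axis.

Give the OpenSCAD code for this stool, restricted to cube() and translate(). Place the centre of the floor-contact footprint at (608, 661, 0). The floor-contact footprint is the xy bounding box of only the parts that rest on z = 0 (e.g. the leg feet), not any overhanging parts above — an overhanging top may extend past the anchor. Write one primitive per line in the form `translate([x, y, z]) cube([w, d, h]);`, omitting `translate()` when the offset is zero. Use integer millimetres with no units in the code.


translate([471, 492, 359]) cube([274, 338, 23]);
translate([471, 492, 0]) cube([46, 46, 359]);
translate([699, 492, 0]) cube([46, 46, 359]);
translate([471, 784, 0]) cube([46, 46, 359]);
translate([699, 784, 0]) cube([46, 46, 359]);
translate([517, 492, 94]) cube([182, 46, 28]);
translate([517, 784, 94]) cube([182, 46, 28]);
translate([471, 538, 94]) cube([46, 246, 28]);
translate([699, 538, 94]) cube([46, 246, 28]);


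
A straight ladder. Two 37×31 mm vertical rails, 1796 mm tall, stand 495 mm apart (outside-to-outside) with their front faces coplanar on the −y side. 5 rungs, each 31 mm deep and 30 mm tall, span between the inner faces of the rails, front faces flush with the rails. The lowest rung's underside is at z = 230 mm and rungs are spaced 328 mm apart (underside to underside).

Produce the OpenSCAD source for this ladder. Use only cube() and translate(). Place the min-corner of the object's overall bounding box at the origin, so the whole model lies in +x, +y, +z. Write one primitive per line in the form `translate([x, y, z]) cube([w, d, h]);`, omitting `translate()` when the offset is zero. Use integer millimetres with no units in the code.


cube([37, 31, 1796]);
translate([458, 0, 0]) cube([37, 31, 1796]);
translate([37, 0, 230]) cube([421, 31, 30]);
translate([37, 0, 558]) cube([421, 31, 30]);
translate([37, 0, 886]) cube([421, 31, 30]);
translate([37, 0, 1214]) cube([421, 31, 30]);
translate([37, 0, 1542]) cube([421, 31, 30]);


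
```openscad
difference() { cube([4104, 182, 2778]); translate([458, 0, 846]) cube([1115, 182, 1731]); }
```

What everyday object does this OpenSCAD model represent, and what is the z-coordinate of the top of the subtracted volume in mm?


A wall with a window opening. The window head height is 2577 mm.

A wall with a rectangular opening subtracted — a window. Sill at z = 846, opening 1731 mm tall, so the head is at 846 + 1731 = 2577 mm.


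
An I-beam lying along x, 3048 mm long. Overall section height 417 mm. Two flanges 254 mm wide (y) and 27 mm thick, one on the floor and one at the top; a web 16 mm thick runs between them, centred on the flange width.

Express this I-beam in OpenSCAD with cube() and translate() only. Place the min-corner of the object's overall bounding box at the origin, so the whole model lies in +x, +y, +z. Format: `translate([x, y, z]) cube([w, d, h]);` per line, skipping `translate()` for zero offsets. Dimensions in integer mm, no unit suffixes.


cube([3048, 254, 27]);
translate([0, 119, 27]) cube([3048, 16, 363]);
translate([0, 0, 390]) cube([3048, 254, 27]);


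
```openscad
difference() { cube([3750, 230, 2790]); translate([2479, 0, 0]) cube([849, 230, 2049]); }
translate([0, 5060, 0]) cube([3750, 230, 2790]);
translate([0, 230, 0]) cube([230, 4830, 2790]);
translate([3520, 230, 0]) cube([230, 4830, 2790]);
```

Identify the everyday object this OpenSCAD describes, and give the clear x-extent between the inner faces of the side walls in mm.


A single room. The interior width is 3290 mm.

Four walls enclosing a rectangle with a door in the front wall — a room. Outside width 3750 minus two 230 mm walls gives 3290 mm.


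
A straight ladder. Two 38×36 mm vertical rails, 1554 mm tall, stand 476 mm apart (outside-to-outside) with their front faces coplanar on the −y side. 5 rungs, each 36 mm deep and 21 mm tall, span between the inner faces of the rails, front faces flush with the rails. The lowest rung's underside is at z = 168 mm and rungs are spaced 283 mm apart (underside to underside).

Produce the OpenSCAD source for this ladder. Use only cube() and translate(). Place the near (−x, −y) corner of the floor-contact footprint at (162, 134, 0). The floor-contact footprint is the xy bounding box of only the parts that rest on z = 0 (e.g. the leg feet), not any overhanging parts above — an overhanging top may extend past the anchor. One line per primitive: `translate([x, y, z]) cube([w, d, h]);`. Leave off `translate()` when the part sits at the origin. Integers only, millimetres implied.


translate([162, 134, 0]) cube([38, 36, 1554]);
translate([600, 134, 0]) cube([38, 36, 1554]);
translate([200, 134, 168]) cube([400, 36, 21]);
translate([200, 134, 451]) cube([400, 36, 21]);
translate([200, 134, 734]) cube([400, 36, 21]);
translate([200, 134, 1017]) cube([400, 36, 21]);
translate([200, 134, 1300]) cube([400, 36, 21]);


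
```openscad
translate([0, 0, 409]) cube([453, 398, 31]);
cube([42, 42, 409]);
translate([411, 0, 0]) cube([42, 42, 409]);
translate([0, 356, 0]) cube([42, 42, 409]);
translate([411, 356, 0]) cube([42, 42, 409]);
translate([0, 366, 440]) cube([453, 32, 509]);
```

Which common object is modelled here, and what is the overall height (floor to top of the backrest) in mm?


A chair. The overall height is 949 mm.

A slab on four corner posts with a tall panel at the back — a chair. The seat slab sits at z = 409 with thickness 31, and the 509 mm backrest starts at the seat top, so the overall height is 409 + 31 + 509 = 949 mm.


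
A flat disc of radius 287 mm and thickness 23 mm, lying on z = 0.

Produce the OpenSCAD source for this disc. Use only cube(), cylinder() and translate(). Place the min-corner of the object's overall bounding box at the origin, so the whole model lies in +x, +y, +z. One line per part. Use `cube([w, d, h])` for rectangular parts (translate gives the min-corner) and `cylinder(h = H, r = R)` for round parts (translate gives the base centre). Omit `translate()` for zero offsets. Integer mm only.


translate([287, 287, 0]) cylinder(h = 23, r = 287);


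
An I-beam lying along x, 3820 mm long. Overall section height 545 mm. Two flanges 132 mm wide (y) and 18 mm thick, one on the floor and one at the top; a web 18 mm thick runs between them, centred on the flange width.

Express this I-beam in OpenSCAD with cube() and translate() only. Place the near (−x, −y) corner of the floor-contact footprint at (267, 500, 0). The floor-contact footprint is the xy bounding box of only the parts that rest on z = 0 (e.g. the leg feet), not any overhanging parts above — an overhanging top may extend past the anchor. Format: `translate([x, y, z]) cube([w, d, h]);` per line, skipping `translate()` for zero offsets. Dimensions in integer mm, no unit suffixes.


translate([267, 500, 0]) cube([3820, 132, 18]);
translate([267, 557, 18]) cube([3820, 18, 509]);
translate([267, 500, 527]) cube([3820, 132, 18]);


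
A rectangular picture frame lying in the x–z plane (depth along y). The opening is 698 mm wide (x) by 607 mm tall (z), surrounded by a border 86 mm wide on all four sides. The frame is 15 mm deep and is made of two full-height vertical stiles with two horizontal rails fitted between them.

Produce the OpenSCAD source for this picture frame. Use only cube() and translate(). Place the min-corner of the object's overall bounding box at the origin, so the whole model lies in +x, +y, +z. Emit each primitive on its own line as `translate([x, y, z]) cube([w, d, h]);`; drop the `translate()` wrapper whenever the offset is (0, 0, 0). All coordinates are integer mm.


cube([86, 15, 779]);
translate([784, 0, 0]) cube([86, 15, 779]);
translate([86, 0, 0]) cube([698, 15, 86]);
translate([86, 0, 693]) cube([698, 15, 86]);


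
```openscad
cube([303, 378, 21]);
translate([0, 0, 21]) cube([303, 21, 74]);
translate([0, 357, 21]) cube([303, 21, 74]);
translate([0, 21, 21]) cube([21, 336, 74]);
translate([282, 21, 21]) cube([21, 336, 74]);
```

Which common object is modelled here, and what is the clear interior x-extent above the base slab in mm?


An open box. The internal width is 261 mm.

A 303×378 base slab with four walls standing on it — an open box. The base is 303 mm wide and the walls are 21 mm thick, so the internal width is 303 − 2 × 21 = 261 mm.


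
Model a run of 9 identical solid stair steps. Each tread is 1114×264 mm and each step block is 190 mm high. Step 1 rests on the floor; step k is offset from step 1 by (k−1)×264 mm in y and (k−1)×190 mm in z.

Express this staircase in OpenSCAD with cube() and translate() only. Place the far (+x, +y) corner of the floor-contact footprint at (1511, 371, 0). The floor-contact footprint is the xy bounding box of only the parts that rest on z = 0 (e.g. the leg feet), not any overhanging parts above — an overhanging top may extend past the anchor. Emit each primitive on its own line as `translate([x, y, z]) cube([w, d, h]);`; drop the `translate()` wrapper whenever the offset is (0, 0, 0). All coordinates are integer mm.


translate([397, 107, 0]) cube([1114, 264, 190]);
translate([397, 371, 190]) cube([1114, 264, 190]);
translate([397, 635, 380]) cube([1114, 264, 190]);
translate([397, 899, 570]) cube([1114, 264, 190]);
translate([397, 1163, 760]) cube([1114, 264, 190]);
translate([397, 1427, 950]) cube([1114, 264, 190]);
translate([397, 1691, 1140]) cube([1114, 264, 190]);
translate([397, 1955, 1330]) cube([1114, 264, 190]);
translate([397, 2219, 1520]) cube([1114, 264, 190]);


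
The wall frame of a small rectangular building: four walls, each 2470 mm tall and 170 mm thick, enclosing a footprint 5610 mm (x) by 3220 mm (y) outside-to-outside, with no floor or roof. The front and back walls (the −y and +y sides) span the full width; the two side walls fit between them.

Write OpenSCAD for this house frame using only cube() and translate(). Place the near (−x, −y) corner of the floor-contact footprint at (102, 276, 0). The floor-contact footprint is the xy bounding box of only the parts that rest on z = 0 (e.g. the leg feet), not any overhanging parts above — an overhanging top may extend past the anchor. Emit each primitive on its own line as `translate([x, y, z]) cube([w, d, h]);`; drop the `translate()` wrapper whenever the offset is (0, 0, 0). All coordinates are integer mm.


translate([102, 276, 0]) cube([5610, 170, 2470]);
translate([102, 3326, 0]) cube([5610, 170, 2470]);
translate([102, 446, 0]) cube([170, 2880, 2470]);
translate([5542, 446, 0]) cube([170, 2880, 2470]);


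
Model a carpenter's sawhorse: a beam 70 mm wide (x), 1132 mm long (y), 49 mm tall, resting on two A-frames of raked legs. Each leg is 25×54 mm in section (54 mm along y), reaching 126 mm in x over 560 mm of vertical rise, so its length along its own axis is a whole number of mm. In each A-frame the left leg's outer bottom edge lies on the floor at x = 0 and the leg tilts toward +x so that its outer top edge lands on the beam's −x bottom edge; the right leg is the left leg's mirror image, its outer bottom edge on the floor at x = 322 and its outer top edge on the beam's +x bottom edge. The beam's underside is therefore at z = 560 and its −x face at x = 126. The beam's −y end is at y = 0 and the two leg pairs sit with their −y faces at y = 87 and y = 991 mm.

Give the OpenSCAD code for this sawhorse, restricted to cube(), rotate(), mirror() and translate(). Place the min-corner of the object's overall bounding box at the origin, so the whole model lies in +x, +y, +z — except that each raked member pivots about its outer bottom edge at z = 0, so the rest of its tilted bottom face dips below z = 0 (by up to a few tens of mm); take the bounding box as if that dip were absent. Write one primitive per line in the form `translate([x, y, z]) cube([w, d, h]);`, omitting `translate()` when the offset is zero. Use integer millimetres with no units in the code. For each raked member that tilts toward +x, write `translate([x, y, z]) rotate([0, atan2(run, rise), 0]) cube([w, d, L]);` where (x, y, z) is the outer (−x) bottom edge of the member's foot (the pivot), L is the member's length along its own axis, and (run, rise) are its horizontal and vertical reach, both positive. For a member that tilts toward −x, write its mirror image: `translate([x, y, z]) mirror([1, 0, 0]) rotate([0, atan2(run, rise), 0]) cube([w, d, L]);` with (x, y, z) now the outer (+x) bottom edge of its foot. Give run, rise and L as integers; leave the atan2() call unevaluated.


// leg length = √(126² + 560²) = 574
// right-leg outer foot x = 2·126 + 70 = 322
// beam min-corner = (126, 0, 560)
translate([126, 0, 560]) cube([70, 1132, 49]);
translate([0, 87, 0]) rotate([0, atan2(126, 560), 0]) cube([25, 54, 574]);
translate([322, 87, 0]) mirror([1, 0, 0]) rotate([0, atan2(126, 560), 0]) cube([25, 54, 574]);
translate([0, 991, 0]) rotate([0, atan2(126, 560), 0]) cube([25, 54, 574]);
translate([322, 991, 0]) mirror([1, 0, 0]) rotate([0, atan2(126, 560), 0]) cube([25, 54, 574]);


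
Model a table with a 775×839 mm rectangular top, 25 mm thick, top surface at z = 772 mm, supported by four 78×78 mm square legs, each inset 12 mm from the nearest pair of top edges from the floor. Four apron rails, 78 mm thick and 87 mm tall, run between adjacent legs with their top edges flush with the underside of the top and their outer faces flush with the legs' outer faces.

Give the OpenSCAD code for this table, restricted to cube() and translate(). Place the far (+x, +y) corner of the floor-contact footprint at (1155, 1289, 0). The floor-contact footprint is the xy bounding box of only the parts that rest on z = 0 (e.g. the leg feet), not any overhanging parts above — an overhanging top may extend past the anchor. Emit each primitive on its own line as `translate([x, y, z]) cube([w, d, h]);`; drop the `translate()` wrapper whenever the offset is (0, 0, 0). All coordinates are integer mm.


translate([392, 462, 747]) cube([775, 839, 25]);
translate([404, 474, 0]) cube([78, 78, 747]);
translate([1077, 474, 0]) cube([78, 78, 747]);
translate([404, 1211, 0]) cube([78, 78, 747]);
translate([1077, 1211, 0]) cube([78, 78, 747]);
translate([482, 474, 660]) cube([595, 78, 87]);
translate([482, 1211, 660]) cube([595, 78, 87]);
translate([404, 552, 660]) cube([78, 659, 87]);
translate([1077, 552, 660]) cube([78, 659, 87]);


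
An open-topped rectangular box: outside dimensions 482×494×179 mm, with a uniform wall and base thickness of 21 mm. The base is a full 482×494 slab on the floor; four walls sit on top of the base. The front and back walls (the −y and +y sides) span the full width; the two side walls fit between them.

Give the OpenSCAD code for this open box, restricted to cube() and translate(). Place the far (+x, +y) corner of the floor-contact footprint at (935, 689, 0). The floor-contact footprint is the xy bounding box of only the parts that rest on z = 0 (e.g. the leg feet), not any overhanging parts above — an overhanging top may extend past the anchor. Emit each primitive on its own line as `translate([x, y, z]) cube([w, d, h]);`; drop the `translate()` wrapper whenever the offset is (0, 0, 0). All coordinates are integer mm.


translate([453, 195, 0]) cube([482, 494, 21]);
translate([453, 195, 21]) cube([482, 21, 158]);
translate([453, 668, 21]) cube([482, 21, 158]);
translate([453, 216, 21]) cube([21, 452, 158]);
translate([914, 216, 21]) cube([21, 452, 158]);


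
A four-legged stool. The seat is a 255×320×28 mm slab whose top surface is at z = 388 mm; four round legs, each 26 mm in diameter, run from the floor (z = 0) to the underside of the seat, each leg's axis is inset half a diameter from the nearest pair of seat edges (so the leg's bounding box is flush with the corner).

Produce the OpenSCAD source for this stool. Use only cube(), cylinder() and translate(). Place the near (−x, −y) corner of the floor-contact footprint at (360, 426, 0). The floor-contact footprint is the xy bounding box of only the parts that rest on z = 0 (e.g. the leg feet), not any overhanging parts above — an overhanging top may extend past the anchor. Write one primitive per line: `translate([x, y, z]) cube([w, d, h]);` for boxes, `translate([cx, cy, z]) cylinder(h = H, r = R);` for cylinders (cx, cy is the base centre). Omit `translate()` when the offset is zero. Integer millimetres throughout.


translate([360, 426, 360]) cube([255, 320, 28]);
translate([373, 439, 0]) cylinder(h = 360, r = 13);
translate([602, 439, 0]) cylinder(h = 360, r = 13);
translate([373, 733, 0]) cylinder(h = 360, r = 13);
translate([602, 733, 0]) cylinder(h = 360, r = 13);


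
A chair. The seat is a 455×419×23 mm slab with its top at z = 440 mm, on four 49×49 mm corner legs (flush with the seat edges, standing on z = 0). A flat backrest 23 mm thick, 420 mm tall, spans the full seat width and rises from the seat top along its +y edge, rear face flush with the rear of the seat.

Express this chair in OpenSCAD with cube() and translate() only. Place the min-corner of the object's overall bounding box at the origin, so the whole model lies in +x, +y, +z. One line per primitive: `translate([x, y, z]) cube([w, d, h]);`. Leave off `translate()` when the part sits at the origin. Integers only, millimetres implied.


translate([0, 0, 417]) cube([455, 419, 23]);
cube([49, 49, 417]);
translate([406, 0, 0]) cube([49, 49, 417]);
translate([0, 370, 0]) cube([49, 49, 417]);
translate([406, 370, 0]) cube([49, 49, 417]);
translate([0, 396, 440]) cube([455, 23, 420]);


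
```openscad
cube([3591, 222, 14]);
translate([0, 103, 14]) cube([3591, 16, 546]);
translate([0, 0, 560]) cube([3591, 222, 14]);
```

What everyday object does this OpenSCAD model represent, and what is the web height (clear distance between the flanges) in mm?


An I-beam. The web height is 546 mm.

Two wide flanges with a thin centred web — an I-beam. Overall 574 mm minus two 14 mm flanges gives a web of 574 − 2·14 = 546 mm.


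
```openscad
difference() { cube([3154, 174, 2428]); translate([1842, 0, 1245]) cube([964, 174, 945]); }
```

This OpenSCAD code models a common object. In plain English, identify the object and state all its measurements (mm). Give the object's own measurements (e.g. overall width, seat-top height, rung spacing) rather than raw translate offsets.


A wall 3154 mm long (x), 174 mm thick (y), 2428 mm tall, with a rectangular window opening cut through it. The opening is 964 mm wide and 945 mm tall; its sill is at z = 1245 mm and its near (−x) edge is 1842 mm from the wall's −x end. The opening passes through the full wall thickness.


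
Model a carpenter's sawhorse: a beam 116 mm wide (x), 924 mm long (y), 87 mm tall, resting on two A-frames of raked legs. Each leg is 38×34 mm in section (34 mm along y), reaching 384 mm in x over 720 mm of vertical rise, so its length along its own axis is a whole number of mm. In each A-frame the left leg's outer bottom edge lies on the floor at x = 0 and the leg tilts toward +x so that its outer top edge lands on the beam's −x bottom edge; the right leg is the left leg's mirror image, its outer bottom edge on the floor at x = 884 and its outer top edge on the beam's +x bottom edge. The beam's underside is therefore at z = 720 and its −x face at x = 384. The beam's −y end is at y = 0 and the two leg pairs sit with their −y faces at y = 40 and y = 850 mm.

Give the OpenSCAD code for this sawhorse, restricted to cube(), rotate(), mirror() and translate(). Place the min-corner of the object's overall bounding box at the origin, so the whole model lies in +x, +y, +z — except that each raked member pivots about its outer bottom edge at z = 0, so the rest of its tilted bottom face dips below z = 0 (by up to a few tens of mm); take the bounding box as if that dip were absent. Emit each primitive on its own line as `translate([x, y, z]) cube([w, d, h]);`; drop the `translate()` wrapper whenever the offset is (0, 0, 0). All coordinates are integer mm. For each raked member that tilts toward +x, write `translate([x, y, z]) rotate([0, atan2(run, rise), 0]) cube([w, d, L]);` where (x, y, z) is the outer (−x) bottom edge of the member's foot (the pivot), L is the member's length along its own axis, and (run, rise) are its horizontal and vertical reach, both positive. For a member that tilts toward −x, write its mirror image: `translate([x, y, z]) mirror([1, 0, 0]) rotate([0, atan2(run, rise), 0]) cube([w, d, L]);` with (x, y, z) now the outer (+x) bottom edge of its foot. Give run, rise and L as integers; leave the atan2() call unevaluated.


translate([384, 0, 720]) cube([116, 924, 87]);
translate([0, 40, 0]) rotate([0, atan2(384, 720), 0]) cube([38, 34, 816]);
translate([884, 40, 0]) mirror([1, 0, 0]) rotate([0, atan2(384, 720), 0]) cube([38, 34, 816]);
translate([0, 850, 0]) rotate([0, atan2(384, 720), 0]) cube([38, 34, 816]);
translate([884, 850, 0]) mirror([1, 0, 0]) rotate([0, atan2(384, 720), 0]) cube([38, 34, 816]);


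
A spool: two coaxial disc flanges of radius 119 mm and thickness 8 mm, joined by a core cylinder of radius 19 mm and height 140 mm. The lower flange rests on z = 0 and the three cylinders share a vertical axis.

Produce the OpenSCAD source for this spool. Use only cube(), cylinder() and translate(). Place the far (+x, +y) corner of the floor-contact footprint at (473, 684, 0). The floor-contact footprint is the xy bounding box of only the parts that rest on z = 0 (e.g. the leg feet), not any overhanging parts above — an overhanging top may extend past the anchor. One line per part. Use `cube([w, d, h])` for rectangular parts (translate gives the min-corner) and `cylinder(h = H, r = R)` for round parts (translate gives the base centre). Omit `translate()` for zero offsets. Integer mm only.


translate([354, 565, 0]) cylinder(h = 8, r = 119);
translate([354, 565, 8]) cylinder(h = 140, r = 19);
translate([354, 565, 148]) cylinder(h = 8, r = 119);


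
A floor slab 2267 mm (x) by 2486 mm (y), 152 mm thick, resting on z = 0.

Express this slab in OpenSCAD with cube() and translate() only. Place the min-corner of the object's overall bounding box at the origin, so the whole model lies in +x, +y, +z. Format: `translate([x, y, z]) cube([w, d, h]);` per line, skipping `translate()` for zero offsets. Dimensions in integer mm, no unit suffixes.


cube([2267, 2486, 152]);


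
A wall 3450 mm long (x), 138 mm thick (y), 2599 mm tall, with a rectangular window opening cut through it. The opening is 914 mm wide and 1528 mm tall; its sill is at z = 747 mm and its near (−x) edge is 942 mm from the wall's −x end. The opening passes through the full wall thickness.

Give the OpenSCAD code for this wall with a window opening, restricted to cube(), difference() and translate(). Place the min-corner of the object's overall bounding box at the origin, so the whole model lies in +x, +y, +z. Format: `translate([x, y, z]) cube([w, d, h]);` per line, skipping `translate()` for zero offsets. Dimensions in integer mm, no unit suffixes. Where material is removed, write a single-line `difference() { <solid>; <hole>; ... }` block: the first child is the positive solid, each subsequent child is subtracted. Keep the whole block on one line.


difference() { cube([3450, 138, 2599]); translate([942, 0, 747]) cube([914, 138, 1528]); }


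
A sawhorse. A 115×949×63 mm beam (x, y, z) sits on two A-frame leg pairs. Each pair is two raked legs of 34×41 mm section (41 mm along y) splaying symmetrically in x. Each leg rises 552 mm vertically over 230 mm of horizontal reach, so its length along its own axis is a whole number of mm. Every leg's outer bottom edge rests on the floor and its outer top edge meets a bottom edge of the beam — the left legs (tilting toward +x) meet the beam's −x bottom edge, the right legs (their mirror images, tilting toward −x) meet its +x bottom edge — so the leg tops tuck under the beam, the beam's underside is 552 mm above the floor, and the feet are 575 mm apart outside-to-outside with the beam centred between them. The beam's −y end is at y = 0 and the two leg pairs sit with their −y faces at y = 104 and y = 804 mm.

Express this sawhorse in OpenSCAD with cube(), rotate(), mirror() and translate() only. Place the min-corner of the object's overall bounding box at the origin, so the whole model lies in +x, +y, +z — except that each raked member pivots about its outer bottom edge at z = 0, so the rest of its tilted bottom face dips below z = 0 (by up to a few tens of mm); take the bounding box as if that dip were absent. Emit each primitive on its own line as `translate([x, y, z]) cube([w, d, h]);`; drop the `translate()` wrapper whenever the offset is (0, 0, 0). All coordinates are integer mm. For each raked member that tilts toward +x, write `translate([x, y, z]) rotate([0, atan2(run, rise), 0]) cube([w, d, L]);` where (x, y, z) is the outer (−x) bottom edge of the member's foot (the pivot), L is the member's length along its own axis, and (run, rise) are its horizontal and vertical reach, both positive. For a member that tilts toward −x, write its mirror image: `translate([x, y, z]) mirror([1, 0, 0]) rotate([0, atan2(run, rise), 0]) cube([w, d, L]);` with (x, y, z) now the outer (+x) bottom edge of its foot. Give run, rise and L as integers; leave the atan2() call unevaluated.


translate([230, 0, 552]) cube([115, 949, 63]);
translate([0, 104, 0]) rotate([0, atan2(230, 552), 0]) cube([34, 41, 598]);
translate([575, 104, 0]) mirror([1, 0, 0]) rotate([0, atan2(230, 552), 0]) cube([34, 41, 598]);
translate([0, 804, 0]) rotate([0, atan2(230, 552), 0]) cube([34, 41, 598]);
translate([575, 804, 0]) mirror([1, 0, 0]) rotate([0, atan2(230, 552), 0]) cube([34, 41, 598]);


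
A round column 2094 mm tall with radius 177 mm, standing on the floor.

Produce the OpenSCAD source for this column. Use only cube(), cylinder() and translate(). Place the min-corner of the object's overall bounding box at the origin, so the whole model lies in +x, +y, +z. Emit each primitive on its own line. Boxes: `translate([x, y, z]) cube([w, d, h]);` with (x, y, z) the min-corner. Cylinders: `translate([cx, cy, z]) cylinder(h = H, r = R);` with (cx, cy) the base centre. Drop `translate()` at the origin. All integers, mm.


translate([177, 177, 0]) cylinder(h = 2094, r = 177);


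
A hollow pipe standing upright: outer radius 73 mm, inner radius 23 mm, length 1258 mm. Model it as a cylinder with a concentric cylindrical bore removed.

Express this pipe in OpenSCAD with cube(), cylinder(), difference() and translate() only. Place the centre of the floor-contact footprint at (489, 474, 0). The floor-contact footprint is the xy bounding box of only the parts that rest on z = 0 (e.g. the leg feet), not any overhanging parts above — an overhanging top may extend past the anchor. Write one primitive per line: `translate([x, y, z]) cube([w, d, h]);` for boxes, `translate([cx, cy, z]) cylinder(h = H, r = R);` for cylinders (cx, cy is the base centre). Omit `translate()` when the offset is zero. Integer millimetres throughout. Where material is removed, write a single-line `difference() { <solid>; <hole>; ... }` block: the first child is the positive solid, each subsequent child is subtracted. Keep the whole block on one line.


difference() { translate([489, 474, 0]) cylinder(h = 1258, r = 73); translate([489, 474, 0]) cylinder(h = 1258, r = 23); }


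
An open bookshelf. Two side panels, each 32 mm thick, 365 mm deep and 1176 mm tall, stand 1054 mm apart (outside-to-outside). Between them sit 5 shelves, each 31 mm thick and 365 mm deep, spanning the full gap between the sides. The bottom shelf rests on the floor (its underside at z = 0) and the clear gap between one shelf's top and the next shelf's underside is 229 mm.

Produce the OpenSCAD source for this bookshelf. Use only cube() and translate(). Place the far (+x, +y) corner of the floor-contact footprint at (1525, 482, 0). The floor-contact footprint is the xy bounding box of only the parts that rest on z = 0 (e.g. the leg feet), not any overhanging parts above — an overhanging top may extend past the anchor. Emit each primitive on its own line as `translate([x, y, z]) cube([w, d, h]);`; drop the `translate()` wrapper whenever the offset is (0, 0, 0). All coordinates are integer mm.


translate([471, 117, 0]) cube([32, 365, 1176]);
translate([1493, 117, 0]) cube([32, 365, 1176]);
translate([503, 117, 0]) cube([990, 365, 31]);
translate([503, 117, 260]) cube([990, 365, 31]);
translate([503, 117, 520]) cube([990, 365, 31]);
translate([503, 117, 780]) cube([990, 365, 31]);
translate([503, 117, 1040]) cube([990, 365, 31]);


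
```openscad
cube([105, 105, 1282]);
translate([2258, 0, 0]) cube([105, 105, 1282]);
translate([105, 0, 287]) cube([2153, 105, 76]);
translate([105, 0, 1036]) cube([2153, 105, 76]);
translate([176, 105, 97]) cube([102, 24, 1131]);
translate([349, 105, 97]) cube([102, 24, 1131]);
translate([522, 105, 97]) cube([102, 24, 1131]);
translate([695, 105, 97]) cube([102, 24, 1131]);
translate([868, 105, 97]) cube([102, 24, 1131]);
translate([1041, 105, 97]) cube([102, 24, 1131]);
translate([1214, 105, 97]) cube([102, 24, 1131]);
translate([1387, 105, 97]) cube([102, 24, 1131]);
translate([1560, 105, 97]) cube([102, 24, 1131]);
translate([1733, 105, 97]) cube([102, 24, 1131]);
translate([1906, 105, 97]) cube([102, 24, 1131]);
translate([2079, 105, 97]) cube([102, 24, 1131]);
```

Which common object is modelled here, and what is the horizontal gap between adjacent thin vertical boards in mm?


A fence section. The picket gap is 71 mm.

Two posts, two rails, 12 pickets — a fence section. Span 2153 mm holds 12 pickets of 102 mm with 13 equal gaps: ⌊(2153 − 12·102) / 13⌋ = 71 mm.


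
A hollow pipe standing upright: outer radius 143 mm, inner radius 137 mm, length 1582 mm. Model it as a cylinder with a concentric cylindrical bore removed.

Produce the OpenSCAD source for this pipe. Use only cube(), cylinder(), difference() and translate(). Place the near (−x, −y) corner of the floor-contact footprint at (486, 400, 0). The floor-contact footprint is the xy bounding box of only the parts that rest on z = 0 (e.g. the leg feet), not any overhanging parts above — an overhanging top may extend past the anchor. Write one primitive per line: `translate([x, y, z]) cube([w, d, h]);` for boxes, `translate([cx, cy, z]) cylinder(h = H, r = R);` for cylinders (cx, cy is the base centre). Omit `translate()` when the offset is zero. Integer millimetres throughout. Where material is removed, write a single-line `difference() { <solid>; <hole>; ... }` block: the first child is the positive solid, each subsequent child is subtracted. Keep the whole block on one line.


difference() { translate([629, 543, 0]) cylinder(h = 1582, r = 143); translate([629, 543, 0]) cylinder(h = 1582, r = 137); }


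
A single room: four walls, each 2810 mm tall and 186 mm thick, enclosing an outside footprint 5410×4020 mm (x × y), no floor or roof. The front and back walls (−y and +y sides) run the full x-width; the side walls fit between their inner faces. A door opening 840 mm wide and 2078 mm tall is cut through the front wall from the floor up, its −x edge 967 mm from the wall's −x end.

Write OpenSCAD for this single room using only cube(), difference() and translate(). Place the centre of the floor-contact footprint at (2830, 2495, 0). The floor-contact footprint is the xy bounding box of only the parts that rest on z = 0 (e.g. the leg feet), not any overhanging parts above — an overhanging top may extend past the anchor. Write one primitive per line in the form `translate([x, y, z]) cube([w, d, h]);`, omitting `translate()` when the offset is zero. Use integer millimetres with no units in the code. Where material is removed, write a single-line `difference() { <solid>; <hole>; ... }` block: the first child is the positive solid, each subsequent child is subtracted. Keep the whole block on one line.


difference() { translate([125, 485, 0]) cube([5410, 186, 2810]); translate([1092, 485, 0]) cube([840, 186, 2078]); }
translate([125, 4319, 0]) cube([5410, 186, 2810]);
translate([125, 671, 0]) cube([186, 3648, 2810]);
translate([5349, 671, 0]) cube([186, 3648, 2810]);
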